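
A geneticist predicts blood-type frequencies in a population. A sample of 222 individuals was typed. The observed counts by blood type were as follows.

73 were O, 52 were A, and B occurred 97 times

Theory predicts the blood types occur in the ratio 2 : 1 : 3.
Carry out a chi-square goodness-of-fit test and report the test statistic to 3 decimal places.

7.860

Ratio total = 6. Expected counts: 222×2/6 = 74, 222×1/6 = 37, 222×3/6 = 111.
cat         O        E   (O−E)²/E
O          73       74     0.0135
A          52       37     6.0811
B          97      111     1.7658
Sum = 7.860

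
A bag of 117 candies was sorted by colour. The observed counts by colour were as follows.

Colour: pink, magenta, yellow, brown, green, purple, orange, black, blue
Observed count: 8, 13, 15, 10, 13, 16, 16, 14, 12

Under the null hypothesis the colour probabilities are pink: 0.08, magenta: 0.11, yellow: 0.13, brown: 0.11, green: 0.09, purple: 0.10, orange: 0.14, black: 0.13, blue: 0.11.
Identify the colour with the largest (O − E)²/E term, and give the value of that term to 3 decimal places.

Expected counts E_i = n·p_i: 117×0.08 = 9.36, 117×0.11 = 12.87, 117×0.13 = 15.21, 117×0.11 = 12.87, 117×0.09 = 10.53, 117×0.10 = 11.7, 117×0.14 = 16.38, 117×0.13 = 15.21, 117×0.11 = 12.87.
cat          O        E   (O−E)²/E
pink         8     9.36     0.1976
magenta     13    12.87     0.0013
yellow      15    15.21     0.0029
brown       10    12.87     0.6400
green       13    10.53     0.5794
purple      16     11.7     1.5803
orange      16    16.38     0.0088
black       14    15.21     0.0963
blue        12    12.87     0.0588
The largest term is for purple: 1.580.

purple, 1.580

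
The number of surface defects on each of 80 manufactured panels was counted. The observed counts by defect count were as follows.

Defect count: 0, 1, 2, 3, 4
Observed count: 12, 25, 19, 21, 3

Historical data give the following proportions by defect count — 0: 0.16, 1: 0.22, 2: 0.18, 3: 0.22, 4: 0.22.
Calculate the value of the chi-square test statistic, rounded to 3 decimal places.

17.399

Expected counts E_i = n·p_i: 80×0.16 = 12.8, 80×0.22 = 17.6, 80×0.18 = 14.4, 80×0.22 = 17.6, 80×0.22 = 17.6.
cat         O        E   (O−E)²/E
0          12     12.8     0.0500
1          25     17.6     3.1114
2          19     14.4     1.4694
3          21     17.6     0.6568
4           3     17.6    12.1114
Sum = 17.399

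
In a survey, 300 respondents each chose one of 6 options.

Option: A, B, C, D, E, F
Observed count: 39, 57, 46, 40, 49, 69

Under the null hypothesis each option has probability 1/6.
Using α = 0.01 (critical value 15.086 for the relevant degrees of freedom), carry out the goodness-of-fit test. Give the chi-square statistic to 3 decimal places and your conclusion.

12.960; do not reject

Expected count for each of the 6 categories: 300/6 = 50.
A: (39 − 50)²/50 = 121/50 = 2.4200
B: (57 − 50)²/50 = 49/50 = 0.9800
C: (46 − 50)²/50 = 16/50 = 0.3200
D: (40 − 50)²/50 = 100/50 = 2.0000
E: (49 − 50)²/50 = 1/50 = 0.0200
F: (69 − 50)²/50 = 361/50 = 7.2200
Sum = 12.960
df = 5. Since 12.960 < 15.086, we do not reject H₀.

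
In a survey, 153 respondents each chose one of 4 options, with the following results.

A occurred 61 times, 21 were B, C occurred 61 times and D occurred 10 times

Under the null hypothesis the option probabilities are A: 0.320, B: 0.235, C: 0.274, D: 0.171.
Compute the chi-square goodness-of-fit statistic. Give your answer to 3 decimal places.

Expected counts E_i = n·p_i: 153×0.320 = 48.96, 153×0.235 = 35.955, 153×0.274 = 41.922, 153×0.171 = 26.163.
A: (61 − 48.96)²/48.96 = 144.9616/48.96 = 2.9608
B: (21 − 35.955)²/35.955 = 223.652025/35.955 = 6.2203
C: (61 − 41.922)²/41.922 = 363.970084/41.922 = 8.6821
D: (10 − 26.163)²/26.163 = 261.242569/26.163 = 9.9852
Sum = 27.848

27.848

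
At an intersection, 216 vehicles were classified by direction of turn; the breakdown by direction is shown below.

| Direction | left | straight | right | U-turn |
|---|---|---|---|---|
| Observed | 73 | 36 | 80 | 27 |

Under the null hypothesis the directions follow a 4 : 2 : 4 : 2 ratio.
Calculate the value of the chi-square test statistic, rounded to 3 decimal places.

3.153

Ratio total = 12. Expected counts: 216×4/12 = 72, 216×2/12 = 36, 216×4/12 = 72, 216×2/12 = 36.
cat           O        E   (O−E)²/E
left         73       72     0.0139
straight     36       36     0.0000
right        80       72     0.8889
U-turn       27       36     2.2500
Sum = 3.153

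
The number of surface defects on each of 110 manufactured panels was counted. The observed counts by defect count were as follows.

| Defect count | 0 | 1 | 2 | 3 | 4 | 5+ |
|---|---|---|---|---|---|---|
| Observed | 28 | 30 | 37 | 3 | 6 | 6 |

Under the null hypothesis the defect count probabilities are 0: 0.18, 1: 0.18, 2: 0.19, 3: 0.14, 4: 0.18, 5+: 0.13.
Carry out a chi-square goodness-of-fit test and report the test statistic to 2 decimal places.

Expected counts E_i = n·p_i: 110×0.18 = 19.8, 110×0.18 = 19.8, 110×0.19 = 20.9, 110×0.14 = 15.4, 110×0.18 = 19.8, 110×0.13 = 14.3.
cat         O        E   (O−E)²/E
0          28     19.8      3.396
1          30     19.8      5.255
2          37     20.9     12.402
3           3     15.4      9.984
4           6     19.8      9.618
5+          6     14.3      4.817
Sum = 45.47

45.47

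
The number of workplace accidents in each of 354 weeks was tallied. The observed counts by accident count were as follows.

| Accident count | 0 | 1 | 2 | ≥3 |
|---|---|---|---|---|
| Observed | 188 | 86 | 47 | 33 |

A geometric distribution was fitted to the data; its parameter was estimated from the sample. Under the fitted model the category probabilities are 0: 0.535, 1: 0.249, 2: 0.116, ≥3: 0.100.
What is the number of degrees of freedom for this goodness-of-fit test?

2

There are k = 4 categories and 1 parameter estimated from the data, so df = 4 − 1 − 1 = 2.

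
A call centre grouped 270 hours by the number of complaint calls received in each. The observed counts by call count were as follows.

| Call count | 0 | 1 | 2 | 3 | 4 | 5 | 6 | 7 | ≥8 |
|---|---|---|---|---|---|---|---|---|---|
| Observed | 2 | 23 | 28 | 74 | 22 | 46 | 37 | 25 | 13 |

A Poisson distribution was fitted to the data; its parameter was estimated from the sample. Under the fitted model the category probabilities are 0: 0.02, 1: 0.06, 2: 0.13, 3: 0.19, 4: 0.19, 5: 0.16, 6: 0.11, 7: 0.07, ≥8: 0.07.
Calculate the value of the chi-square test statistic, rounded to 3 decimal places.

Expected counts E_i = n·p_i: 270×0.02 = 5.4, 270×0.06 = 16.2, 270×0.13 = 35.1, 270×0.19 = 51.3, 270×0.19 = 51.3, 270×0.16 = 43.2, 270×0.11 = 29.7, 270×0.07 = 18.9, 270×0.07 = 18.9.
0: (2 − 5.4)²/5.4 = 11.56/5.4 = 2.1407
1: (23 − 16.2)²/16.2 = 46.24/16.2 = 2.8543
2: (28 − 35.1)²/35.1 = 50.41/35.1 = 1.4362
3: (74 − 51.3)²/51.3 = 515.29/51.3 = 10.0446
4: (22 − 51.3)²/51.3 = 858.49/51.3 = 16.7347
5: (46 − 43.2)²/43.2 = 7.84/43.2 = 0.1815
6: (37 − 29.7)²/29.7 = 53.29/29.7 = 1.7943
7: (25 − 18.9)²/18.9 = 37.21/18.9 = 1.9688
≥8: (13 − 18.9)²/18.9 = 34.81/18.9 = 1.8418
Sum = 38.997

38.997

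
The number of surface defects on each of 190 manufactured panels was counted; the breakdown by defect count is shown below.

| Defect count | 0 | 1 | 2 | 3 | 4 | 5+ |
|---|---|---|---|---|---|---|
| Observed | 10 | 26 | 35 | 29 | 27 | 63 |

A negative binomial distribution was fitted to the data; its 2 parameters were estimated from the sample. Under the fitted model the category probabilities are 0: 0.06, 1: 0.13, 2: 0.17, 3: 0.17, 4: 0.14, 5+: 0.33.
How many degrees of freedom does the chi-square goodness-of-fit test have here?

3

There are k = 6 categories and 2 parameters estimated from the data, so df = 6 − 1 − 2 = 3.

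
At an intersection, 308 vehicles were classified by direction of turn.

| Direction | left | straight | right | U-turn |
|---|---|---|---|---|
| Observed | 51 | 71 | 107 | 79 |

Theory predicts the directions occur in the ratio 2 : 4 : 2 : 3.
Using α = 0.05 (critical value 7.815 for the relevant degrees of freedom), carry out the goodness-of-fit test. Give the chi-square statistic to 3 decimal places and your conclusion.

62.199; reject

Ratio total = 11. Expected counts: 308×2/11 = 56, 308×4/11 = 112, 308×2/11 = 56, 308×3/11 = 84.
χ² = (51−56)²/56 + (71−112)²/112 + (107−56)²/56 + (79−84)²/84
   = 0.4464 + 15.0089 + 46.4464 + 0.2976
Sum = 62.199
df = 3. Since 62.199 > 7.815, we reject H₀.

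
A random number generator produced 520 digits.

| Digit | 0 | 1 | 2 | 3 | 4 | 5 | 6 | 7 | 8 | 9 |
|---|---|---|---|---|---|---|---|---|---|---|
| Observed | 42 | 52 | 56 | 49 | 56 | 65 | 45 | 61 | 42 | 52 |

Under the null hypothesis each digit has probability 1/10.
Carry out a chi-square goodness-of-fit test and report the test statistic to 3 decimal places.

Under H₀ each category has probability 1/10, so each expected count is 520/10 = 52.
0: (42 − 52)²/52 = 100/52 = 1.9231
1: (52 − 52)²/52 = 0/52 = 0.0000
2: (56 − 52)²/52 = 16/52 = 0.3077
3: (49 − 52)²/52 = 9/52 = 0.1731
4: (56 − 52)²/52 = 16/52 = 0.3077
5: (65 − 52)²/52 = 169/52 = 3.2500
6: (45 − 52)²/52 = 49/52 = 0.9423
7: (61 − 52)²/52 = 81/52 = 1.5577
8: (42 − 52)²/52 = 100/52 = 1.9231
9: (52 − 52)²/52 = 0/52 = 0.0000
Sum = 10.385

10.385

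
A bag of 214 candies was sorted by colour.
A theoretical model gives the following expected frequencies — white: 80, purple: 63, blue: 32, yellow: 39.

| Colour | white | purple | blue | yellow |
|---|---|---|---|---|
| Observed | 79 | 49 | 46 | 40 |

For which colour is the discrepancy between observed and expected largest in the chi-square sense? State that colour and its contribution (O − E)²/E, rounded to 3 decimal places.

blue, 6.125

χ² = (79−80)²/80 + (49−63)²/63 + (46−32)²/32 + (40−39)²/39
   = 0.0125 + 3.1111 + 6.1250 + 0.0256
The largest term is for blue: 6.125.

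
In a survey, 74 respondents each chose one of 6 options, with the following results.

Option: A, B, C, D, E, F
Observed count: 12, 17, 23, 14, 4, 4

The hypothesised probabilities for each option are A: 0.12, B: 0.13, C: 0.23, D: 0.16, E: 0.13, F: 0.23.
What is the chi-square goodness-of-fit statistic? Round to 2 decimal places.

Expected counts E_i = n·p_i: 74×0.12 = 8.88, 74×0.13 = 9.62, 74×0.23 = 17.02, 74×0.16 = 11.84, 74×0.13 = 9.62, 74×0.23 = 17.02.
cat         O        E   (O−E)²/E
A          12     8.88      1.096
B          17     9.62      5.662
C          23    17.02      2.101
D          14    11.84      0.394
E           4     9.62      3.283
F           4    17.02      9.960
Sum = 22.50

22.50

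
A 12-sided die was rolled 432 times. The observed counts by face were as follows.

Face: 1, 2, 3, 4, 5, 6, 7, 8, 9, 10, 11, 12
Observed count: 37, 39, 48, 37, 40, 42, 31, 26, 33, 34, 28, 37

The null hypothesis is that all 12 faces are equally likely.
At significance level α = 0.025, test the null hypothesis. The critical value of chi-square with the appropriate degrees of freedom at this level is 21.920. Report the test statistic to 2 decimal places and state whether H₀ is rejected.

Expected count for each of the 12 categories: 432/12 = 36.
1: (37 − 36)²/36 = 1/36 = 0.028
2: (39 − 36)²/36 = 9/36 = 0.250
3: (48 − 36)²/36 = 144/36 = 4.000
4: (37 − 36)²/36 = 1/36 = 0.028
5: (40 − 36)²/36 = 16/36 = 0.444
6: (42 − 36)²/36 = 36/36 = 1.000
7: (31 − 36)²/36 = 25/36 = 0.694
8: (26 − 36)²/36 = 100/36 = 2.778
9: (33 − 36)²/36 = 9/36 = 0.250
10: (34 − 36)²/36 = 4/36 = 0.111
11: (28 − 36)²/36 = 64/36 = 1.778
12: (37 − 36)²/36 = 1/36 = 0.028
Sum = 11.39
df = 11. Since 11.39 < 21.920, we do not reject H₀.

11.39; do not reject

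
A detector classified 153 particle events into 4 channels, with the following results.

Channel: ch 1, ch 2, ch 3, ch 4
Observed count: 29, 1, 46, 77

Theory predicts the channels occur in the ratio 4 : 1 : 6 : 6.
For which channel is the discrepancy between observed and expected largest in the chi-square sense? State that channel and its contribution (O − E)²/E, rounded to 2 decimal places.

ch 4, 9.80

Ratio total = 17. Expected counts: 153×4/17 = 36, 153×1/17 = 9, 153×6/17 = 54, 153×6/17 = 54.
ch 1: (29 − 36)²/36 = 49/36 = 1.361
ch 2: (1 − 9)²/9 = 64/9 = 7.111
ch 3: (46 − 54)²/54 = 64/54 = 1.185
ch 4: (77 − 54)²/54 = 529/54 = 9.796
The largest term is for ch 4: 9.80.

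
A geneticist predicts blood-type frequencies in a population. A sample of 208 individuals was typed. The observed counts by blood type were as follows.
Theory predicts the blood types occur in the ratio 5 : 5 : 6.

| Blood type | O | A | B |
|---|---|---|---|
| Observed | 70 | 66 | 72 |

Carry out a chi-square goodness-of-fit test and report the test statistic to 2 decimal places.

Ratio total = 16. Expected counts: 208×5/16 = 65, 208×5/16 = 65, 208×6/16 = 78.
O: (70 − 65)²/65 = 25/65 = 0.385
A: (66 − 65)²/65 = 1/65 = 0.015
B: (72 − 78)²/78 = 36/78 = 0.462
Sum = 0.86

0.86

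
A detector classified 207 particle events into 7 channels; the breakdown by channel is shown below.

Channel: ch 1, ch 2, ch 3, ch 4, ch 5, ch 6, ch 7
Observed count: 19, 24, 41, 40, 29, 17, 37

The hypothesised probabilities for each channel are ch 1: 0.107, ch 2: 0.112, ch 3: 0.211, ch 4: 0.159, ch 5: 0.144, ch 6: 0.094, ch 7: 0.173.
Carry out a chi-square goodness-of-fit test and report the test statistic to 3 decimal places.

2.538

Expected counts E_i = n·p_i: 207×0.107 = 22.149, 207×0.112 = 23.184, 207×0.211 = 43.677, 207×0.159 = 32.913, 207×0.144 = 29.808, 207×0.094 = 19.458, 207×0.173 = 35.811.
cat         O        E   (O−E)²/E
ch 1       19   22.149     0.4477
ch 2       24   23.184     0.0287
ch 3       41   43.677     0.1641
ch 4       40   32.913     1.5260
ch 5       29   29.808     0.0219
ch 6       17   19.458     0.3105
ch 7       37   35.811     0.0395
Sum = 2.538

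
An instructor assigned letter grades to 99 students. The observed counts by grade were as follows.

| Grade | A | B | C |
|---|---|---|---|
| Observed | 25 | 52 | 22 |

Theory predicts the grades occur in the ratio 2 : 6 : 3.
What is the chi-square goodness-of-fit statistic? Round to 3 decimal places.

Ratio total = 11. Expected counts: 99×2/11 = 18, 99×6/11 = 54, 99×3/11 = 27.
cat         O        E   (O−E)²/E
A          25       18     2.7222
B          52       54     0.0741
C          22       27     0.9259
Sum = 3.722

3.722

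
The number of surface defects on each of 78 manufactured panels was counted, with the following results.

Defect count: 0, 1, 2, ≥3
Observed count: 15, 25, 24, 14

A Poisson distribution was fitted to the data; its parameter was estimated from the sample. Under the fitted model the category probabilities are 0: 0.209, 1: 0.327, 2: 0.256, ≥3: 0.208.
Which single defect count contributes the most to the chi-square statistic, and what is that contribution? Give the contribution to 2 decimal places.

Expected counts E_i = n·p_i: 78×0.209 = 16.302, 78×0.327 = 25.506, 78×0.256 = 19.968, 78×0.208 = 16.224.
cat         O        E   (O−E)²/E
0          15   16.302      0.104
1          25   25.506      0.010
2          24   19.968      0.814
≥3         14   16.224      0.305
The largest term is for 2: 0.81.

2, 0.81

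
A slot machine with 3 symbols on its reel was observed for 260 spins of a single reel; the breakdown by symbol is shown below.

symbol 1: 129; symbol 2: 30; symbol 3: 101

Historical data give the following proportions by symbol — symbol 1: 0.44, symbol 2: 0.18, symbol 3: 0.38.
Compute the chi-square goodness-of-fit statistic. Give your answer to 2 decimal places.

7.94

Expected counts E_i = n·p_i: 260×0.44 = 114.4, 260×0.18 = 46.8, 260×0.38 = 98.8.
cat           O        E   (O−E)²/E
symbol 1    129    114.4      1.863
symbol 2     30     46.8      6.031
symbol 3    101     98.8      0.049
Sum = 7.94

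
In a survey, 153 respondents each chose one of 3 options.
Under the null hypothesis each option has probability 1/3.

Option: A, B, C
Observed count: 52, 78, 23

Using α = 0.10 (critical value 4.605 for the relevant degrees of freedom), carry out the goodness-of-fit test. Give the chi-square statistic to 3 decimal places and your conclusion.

Under H₀ each category has probability 1/3, so each expected count is 153/3 = 51.
χ² = (52−51)²/51 + (78−51)²/51 + (23−51)²/51
   = 0.0196 + 14.2941 + 15.3725
Sum = 29.686
df = 2. Since 29.686 > 4.605, we reject H₀.

29.686; reject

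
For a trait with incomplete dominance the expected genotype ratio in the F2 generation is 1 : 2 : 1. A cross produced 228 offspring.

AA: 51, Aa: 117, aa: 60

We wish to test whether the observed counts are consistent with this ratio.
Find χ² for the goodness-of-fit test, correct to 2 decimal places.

0.87

Ratio total = 4. Expected counts: 228×1/4 = 57, 228×2/4 = 114, 228×1/4 = 57.
AA: (51 − 57)²/57 = 36/57 = 0.632
Aa: (117 − 114)²/114 = 9/114 = 0.079
aa: (60 − 57)²/57 = 9/57 = 0.158
Sum = 0.87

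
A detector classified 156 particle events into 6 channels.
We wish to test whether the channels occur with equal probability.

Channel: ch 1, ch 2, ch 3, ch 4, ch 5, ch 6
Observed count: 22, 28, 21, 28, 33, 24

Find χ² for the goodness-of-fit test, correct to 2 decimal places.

Expected count for each of the 6 categories: 156/6 = 26.
ch 1: (22 − 26)²/26 = 16/26 = 0.615
ch 2: (28 − 26)²/26 = 4/26 = 0.154
ch 3: (21 − 26)²/26 = 25/26 = 0.962
ch 4: (28 − 26)²/26 = 4/26 = 0.154
ch 5: (33 − 26)²/26 = 49/26 = 1.885
ch 6: (24 − 26)²/26 = 4/26 = 0.154
Sum = 3.92

3.92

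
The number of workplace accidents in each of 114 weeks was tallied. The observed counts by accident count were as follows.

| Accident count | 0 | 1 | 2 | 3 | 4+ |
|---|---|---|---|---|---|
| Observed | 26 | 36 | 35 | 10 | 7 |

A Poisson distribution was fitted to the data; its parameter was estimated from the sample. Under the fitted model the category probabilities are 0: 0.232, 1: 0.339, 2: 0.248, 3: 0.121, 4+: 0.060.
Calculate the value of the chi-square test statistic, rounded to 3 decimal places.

Expected counts E_i = n·p_i: 114×0.232 = 26.448, 114×0.339 = 38.646, 114×0.248 = 28.272, 114×0.121 = 13.794, 114×0.060 = 6.84.
χ² = (26−26.448)²/26.448 + (36−38.646)²/38.646 + (35−28.272)²/28.272 + (10−13.794)²/13.794 + (7−6.84)²/6.84
   = 0.0076 + 0.1812 + 1.6011 + 1.0435 + 0.0037
Sum = 2.837

2.837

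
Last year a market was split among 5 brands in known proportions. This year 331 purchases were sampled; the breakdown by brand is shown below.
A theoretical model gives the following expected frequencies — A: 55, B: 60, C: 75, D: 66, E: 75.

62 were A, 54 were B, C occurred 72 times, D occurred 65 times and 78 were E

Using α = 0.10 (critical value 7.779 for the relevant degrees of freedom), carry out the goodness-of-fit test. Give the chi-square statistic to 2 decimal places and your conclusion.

1.75; do not reject

χ² = (62−55)²/55 + (54−60)²/60 + (72−75)²/75 + (65−66)²/66 + (78−75)²/75
   = 0.891 + 0.600 + 0.120 + 0.015 + 0.120
Sum = 1.75
df = 4. Since 1.75 < 7.779, we do not reject H₀.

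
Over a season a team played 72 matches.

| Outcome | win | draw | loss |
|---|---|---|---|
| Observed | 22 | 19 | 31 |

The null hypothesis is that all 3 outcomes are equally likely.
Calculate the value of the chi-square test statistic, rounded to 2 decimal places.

3.25

Under H₀ each category has probability 1/3, so each expected count is 72/3 = 24.
cat         O        E   (O−E)²/E
win        22       24      0.167
draw       19       24      1.042
loss       31       24      2.042
Sum = 3.25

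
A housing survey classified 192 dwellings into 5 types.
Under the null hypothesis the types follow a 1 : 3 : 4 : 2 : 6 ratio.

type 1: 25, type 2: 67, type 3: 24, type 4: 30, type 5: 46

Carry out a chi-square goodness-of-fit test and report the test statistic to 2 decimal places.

Ratio total = 16. Expected counts: 192×1/16 = 12, 192×3/16 = 36, 192×4/16 = 48, 192×2/16 = 24, 192×6/16 = 72.
type 1: (25 − 12)²/12 = 169/12 = 14.083
type 2: (67 − 36)²/36 = 961/36 = 26.694
type 3: (24 − 48)²/48 = 576/48 = 12.000
type 4: (30 − 24)²/24 = 36/24 = 1.500
type 5: (46 − 72)²/72 = 676/72 = 9.389
Sum = 63.67

63.67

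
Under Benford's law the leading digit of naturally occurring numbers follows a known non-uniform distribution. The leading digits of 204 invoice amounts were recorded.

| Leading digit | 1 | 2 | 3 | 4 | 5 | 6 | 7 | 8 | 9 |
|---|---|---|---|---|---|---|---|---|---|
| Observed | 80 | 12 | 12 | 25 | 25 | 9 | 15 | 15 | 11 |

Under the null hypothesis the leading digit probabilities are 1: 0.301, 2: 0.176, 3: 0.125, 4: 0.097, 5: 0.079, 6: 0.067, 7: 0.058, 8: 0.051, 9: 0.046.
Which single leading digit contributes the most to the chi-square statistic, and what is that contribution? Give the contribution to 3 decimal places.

2, 15.915

Expected counts E_i = n·p_i: 204×0.301 = 61.404, 204×0.176 = 35.904, 204×0.125 = 25.5, 204×0.097 = 19.788, 204×0.079 = 16.116, 204×0.067 = 13.668, 204×0.058 = 11.832, 204×0.051 = 10.404, 204×0.046 = 9.384.
cat         O        E   (O−E)²/E
1          80   61.404     5.6317
2          12   35.904    15.9147
3          12     25.5     7.1471
4          25   19.788     1.3728
5          25   16.116     4.8973
6           9   13.668     1.5943
7          15   11.832     0.8482
8          15   10.404     2.0303
9          11    9.384     0.2783
The largest term is for 2: 15.915.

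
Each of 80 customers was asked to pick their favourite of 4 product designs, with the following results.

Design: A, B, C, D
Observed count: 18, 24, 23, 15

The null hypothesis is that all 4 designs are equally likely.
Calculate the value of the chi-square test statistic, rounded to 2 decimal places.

Under H₀ each category has probability 1/4, so each expected count is 80/4 = 20.
χ² = (18−20)²/20 + (24−20)²/20 + (23−20)²/20 + (15−20)²/20
   = 0.200 + 0.800 + 0.450 + 1.250
Sum = 2.70

2.70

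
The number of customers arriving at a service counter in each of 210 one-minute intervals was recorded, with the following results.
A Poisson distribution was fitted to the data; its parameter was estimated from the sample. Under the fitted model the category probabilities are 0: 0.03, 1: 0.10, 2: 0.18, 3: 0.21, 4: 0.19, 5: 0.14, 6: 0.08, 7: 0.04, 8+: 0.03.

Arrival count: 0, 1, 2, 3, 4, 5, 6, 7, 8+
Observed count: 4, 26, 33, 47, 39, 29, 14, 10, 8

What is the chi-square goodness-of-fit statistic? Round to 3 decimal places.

4.086

Expected counts E_i = n·p_i: 210×0.03 = 6.3, 210×0.10 = 21, 210×0.18 = 37.8, 210×0.21 = 44.1, 210×0.19 = 39.9, 210×0.14 = 29.4, 210×0.08 = 16.8, 210×0.04 = 8.4, 210×0.03 = 6.3.
χ² = (4−6.3)²/6.3 + (26−21)²/21 + (33−37.8)²/37.8 + (47−44.1)²/44.1 + (39−39.9)²/39.9 + (29−29.4)²/29.4 + (14−16.8)²/16.8 + (10−8.4)²/8.4 + (8−6.3)²/6.3
   = 0.8397 + 1.1905 + 0.6095 + 0.1907 + 0.0203 + 0.0054 + 0.4667 + 0.3048 + 0.4587
Sum = 4.086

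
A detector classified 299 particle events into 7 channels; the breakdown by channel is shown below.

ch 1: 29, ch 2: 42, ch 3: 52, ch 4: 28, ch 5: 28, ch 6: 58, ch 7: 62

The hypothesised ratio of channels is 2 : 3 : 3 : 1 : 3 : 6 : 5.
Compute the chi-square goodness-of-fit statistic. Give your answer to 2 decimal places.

Ratio total = 23. Expected counts: 299×2/23 = 26, 299×3/23 = 39, 299×3/23 = 39, 299×1/23 = 13, 299×3/23 = 39, 299×6/23 = 78, 299×5/23 = 65.
cat         O        E   (O−E)²/E
ch 1       29       26      0.346
ch 2       42       39      0.231
ch 3       52       39      4.333
ch 4       28       13     17.308
ch 5       28       39      3.103
ch 6       58       78      5.128
ch 7       62       65      0.138
Sum = 30.59

30.59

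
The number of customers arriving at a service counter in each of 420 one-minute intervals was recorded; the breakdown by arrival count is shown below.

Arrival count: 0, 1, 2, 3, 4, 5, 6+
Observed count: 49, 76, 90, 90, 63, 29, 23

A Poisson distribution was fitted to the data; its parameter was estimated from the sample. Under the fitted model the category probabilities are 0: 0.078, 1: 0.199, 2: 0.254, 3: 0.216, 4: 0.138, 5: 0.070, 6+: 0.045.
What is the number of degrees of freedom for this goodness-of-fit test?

5

There are k = 7 categories and 1 parameter estimated from the data, so df = 7 − 1 − 1 = 5.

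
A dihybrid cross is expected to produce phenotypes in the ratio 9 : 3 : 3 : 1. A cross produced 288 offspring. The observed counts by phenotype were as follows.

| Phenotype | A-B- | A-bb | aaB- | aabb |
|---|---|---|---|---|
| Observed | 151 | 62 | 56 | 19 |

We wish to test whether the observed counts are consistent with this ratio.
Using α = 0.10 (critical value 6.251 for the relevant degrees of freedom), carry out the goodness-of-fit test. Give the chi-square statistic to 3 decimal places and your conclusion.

Ratio total = 16. Expected counts: 288×9/16 = 162, 288×3/16 = 54, 288×3/16 = 54, 288×1/16 = 18.
cat         O        E   (O−E)²/E
A-B-      151      162     0.7469
A-bb       62       54     1.1852
aaB-       56       54     0.0741
aabb       19       18     0.0556
Sum = 2.062
df = 3. Since 2.062 < 6.251, we do not reject H₀.

2.062; do not reject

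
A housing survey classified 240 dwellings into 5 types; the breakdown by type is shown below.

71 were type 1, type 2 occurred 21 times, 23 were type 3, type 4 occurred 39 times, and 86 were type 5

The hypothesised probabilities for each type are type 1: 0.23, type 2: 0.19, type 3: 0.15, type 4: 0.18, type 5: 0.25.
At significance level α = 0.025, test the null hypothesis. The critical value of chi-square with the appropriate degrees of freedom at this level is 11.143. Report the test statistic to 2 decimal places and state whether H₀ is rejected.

Expected counts E_i = n·p_i: 240×0.23 = 55.2, 240×0.19 = 45.6, 240×0.15 = 36, 240×0.18 = 43.2, 240×0.25 = 60.
χ² = (71−55.2)²/55.2 + (21−45.6)²/45.6 + (23−36)²/36 + (39−43.2)²/43.2 + (86−60)²/60
   = 4.522 + 13.271 + 4.694 + 0.408 + 11.267
Sum = 34.16
df = 4. Since 34.16 > 11.143, we reject H₀.

34.16; reject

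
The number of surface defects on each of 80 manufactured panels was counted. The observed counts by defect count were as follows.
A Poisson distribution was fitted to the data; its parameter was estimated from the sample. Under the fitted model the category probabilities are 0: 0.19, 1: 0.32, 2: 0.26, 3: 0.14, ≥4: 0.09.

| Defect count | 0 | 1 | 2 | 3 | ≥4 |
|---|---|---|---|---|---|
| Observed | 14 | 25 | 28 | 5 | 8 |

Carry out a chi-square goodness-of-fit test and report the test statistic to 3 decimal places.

Expected counts E_i = n·p_i: 80×0.19 = 15.2, 80×0.32 = 25.6, 80×0.26 = 20.8, 80×0.14 = 11.2, 80×0.09 = 7.2.
χ² = (14−15.2)²/15.2 + (25−25.6)²/25.6 + (28−20.8)²/20.8 + (5−11.2)²/11.2 + (8−7.2)²/7.2
   = 0.0947 + 0.0141 + 2.4923 + 3.4321 + 0.0889
Sum = 6.122

6.122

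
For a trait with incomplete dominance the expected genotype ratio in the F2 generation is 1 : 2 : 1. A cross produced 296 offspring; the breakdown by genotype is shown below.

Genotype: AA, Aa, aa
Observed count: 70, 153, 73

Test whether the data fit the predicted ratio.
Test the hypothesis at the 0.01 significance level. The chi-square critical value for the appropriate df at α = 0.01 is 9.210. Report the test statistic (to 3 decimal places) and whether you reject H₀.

0.399; do not reject

Ratio total = 4. Expected counts: 296×1/4 = 74, 296×2/4 = 148, 296×1/4 = 74.
χ² = (70−74)²/74 + (153−148)²/148 + (73−74)²/74
   = 0.2162 + 0.1689 + 0.0135
Sum = 0.399
df = 2. Since 0.399 < 9.210, we do not reject H₀.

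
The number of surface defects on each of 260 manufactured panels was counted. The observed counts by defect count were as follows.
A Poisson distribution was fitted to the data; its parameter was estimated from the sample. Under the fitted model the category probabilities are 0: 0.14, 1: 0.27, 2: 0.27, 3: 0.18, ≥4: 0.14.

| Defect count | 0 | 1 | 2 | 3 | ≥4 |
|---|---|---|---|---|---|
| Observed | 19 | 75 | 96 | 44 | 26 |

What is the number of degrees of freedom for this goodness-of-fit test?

There are k = 5 categories and 1 parameter estimated from the data, so df = 5 − 1 − 1 = 3.

3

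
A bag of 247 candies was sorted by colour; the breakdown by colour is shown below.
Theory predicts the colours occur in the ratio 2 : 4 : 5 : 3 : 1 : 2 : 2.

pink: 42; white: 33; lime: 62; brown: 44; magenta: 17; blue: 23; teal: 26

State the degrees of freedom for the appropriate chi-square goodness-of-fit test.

6

There are k = 7 categories and no parameters were estimated from the data, so df = 7 − 1 = 6.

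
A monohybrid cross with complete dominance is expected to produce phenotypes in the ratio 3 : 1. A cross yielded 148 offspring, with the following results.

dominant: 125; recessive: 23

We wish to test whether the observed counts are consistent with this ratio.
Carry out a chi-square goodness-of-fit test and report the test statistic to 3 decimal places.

Ratio total = 4. Expected counts: 148×3/4 = 111, 148×1/4 = 37.
χ² = (125−111)²/111 + (23−37)²/37
   = 1.7658 + 5.2973
Sum = 7.063

7.063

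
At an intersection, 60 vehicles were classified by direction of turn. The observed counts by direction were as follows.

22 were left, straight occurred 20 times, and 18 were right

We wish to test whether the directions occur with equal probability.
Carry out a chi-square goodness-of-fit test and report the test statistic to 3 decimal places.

0.400

Expected count for each of the 3 categories: 60/3 = 20.
χ² = (22−20)²/20 + (20−20)²/20 + (18−20)²/20
   = 0.2000 + 0.0000 + 0.2000
Sum = 0.400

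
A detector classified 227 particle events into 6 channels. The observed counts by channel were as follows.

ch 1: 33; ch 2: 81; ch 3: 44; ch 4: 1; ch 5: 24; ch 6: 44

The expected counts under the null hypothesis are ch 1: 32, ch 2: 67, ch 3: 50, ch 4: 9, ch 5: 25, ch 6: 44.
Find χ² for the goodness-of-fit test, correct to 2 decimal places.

cat         O        E   (O−E)²/E
ch 1       33       32      0.031
ch 2       81       67      2.925
ch 3       44       50      0.720
ch 4        1        9      7.111
ch 5       24       25      0.040
ch 6       44       44      0.000
Sum = 10.83

10.83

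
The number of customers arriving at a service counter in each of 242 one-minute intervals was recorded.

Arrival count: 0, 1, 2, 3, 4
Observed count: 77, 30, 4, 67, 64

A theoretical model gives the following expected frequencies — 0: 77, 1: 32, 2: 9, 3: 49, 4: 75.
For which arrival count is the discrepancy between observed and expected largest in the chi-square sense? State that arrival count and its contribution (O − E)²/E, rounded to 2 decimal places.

3, 6.61

0: (77 − 77)²/77 = 0/77 = 0.000
1: (30 − 32)²/32 = 4/32 = 0.125
2: (4 − 9)²/9 = 25/9 = 2.778
3: (67 − 49)²/49 = 324/49 = 6.612
4: (64 − 75)²/75 = 121/75 = 1.613
The largest term is for 3: 6.61.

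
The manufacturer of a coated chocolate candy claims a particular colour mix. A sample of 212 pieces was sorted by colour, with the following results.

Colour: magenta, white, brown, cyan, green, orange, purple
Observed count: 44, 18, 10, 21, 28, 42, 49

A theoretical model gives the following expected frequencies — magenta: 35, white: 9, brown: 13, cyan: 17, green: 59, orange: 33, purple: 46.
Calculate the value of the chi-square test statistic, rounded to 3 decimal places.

31.886

χ² = (44−35)²/35 + (18−9)²/9 + (10−13)²/13 + (21−17)²/17 + (28−59)²/59 + (42−33)²/33 + (49−46)²/46
   = 2.3143 + 9.0000 + 0.6923 + 0.9412 + 16.2881 + 2.4545 + 0.1957
Sum = 31.886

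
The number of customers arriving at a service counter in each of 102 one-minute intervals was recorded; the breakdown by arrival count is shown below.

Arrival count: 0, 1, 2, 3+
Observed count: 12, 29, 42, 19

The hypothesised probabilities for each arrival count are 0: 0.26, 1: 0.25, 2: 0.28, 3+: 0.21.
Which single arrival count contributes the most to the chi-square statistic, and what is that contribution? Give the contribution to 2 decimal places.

Expected counts E_i = n·p_i: 102×0.26 = 26.52, 102×0.25 = 25.5, 102×0.28 = 28.56, 102×0.21 = 21.42.
cat         O        E   (O−E)²/E
0          12    26.52      7.950
1          29     25.5      0.480
2          42    28.56      6.325
3+         19    21.42      0.273
The largest term is for 0: 7.95.

0, 7.95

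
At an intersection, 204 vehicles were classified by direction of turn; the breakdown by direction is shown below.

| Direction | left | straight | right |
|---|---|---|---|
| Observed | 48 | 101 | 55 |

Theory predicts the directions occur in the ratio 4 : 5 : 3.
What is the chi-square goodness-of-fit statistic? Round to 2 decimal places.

Ratio total = 12. Expected counts: 204×4/12 = 68, 204×5/12 = 85, 204×3/12 = 51.
χ² = (48−68)²/68 + (101−85)²/85 + (55−51)²/51
   = 5.882 + 3.012 + 0.314
Sum = 9.21

9.21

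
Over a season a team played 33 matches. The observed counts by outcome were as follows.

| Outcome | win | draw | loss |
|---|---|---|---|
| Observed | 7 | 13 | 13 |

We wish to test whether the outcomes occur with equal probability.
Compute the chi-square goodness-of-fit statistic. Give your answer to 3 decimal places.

Under H₀ each category has probability 1/3, so each expected count is 33/3 = 11.
win: (7 − 11)²/11 = 16/11 = 1.4545
draw: (13 − 11)²/11 = 4/11 = 0.3636
loss: (13 − 11)²/11 = 4/11 = 0.3636
Sum = 2.182

2.182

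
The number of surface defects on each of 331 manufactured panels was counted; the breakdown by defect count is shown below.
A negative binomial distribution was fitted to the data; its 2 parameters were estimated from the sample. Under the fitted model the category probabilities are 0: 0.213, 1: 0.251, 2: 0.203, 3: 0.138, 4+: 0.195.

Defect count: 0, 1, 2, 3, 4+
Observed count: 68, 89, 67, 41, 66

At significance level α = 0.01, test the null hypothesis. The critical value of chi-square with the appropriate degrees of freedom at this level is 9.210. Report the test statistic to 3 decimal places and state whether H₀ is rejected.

Expected counts E_i = n·p_i: 331×0.213 = 70.503, 331×0.251 = 83.081, 331×0.203 = 67.193, 331×0.138 = 45.678, 331×0.195 = 64.545.
χ² = (68−70.503)²/70.503 + (89−83.081)²/83.081 + (67−67.193)²/67.193 + (41−45.678)²/45.678 + (66−64.545)²/64.545
   = 0.0889 + 0.4217 + 0.0006 + 0.4791 + 0.0328
Sum = 1.023
df = 2. Since 1.023 < 9.210, we do not reject H₀.

1.023; do not reject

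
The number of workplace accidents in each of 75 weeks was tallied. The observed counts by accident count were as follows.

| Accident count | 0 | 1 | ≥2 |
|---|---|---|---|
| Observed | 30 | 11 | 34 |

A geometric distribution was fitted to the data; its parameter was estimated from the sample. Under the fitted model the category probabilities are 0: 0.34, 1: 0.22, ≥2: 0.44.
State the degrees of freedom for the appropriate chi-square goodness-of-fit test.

1

There are k = 3 categories and 1 parameter estimated from the data, so df = 3 − 1 − 1 = 1.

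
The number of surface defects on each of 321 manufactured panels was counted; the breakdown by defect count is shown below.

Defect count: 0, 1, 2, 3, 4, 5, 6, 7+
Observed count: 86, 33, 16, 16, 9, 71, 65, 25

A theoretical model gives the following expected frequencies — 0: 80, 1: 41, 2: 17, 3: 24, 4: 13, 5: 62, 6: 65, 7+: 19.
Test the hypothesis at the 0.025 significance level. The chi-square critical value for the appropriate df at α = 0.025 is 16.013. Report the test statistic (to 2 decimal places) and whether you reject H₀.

cat         O        E   (O−E)²/E
0          86       80      0.450
1          33       41      1.561
2          16       17      0.059
3          16       24      2.667
4           9       13      1.231
5          71       62      1.306
6          65       65      0.000
7+         25       19      1.895
Sum = 9.17
df = 7. Since 9.17 < 16.013, we do not reject H₀.

9.17; do not reject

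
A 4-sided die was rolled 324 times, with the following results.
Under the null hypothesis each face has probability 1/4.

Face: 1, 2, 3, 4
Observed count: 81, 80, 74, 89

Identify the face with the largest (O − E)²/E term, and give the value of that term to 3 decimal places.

4, 0.790

Under H₀ each category has probability 1/4, so each expected count is 324/4 = 81.
1: (81 − 81)²/81 = 0/81 = 0.0000
2: (80 − 81)²/81 = 1/81 = 0.0123
3: (74 − 81)²/81 = 49/81 = 0.6049
4: (89 − 81)²/81 = 64/81 = 0.7901
The largest term is for 4: 0.790.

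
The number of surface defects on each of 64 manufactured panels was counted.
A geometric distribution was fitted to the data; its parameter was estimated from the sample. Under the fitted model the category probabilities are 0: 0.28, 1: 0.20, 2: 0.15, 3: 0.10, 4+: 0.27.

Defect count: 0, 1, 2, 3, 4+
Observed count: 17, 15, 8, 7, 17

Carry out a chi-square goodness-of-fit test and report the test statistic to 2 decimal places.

0.75

Expected counts E_i = n·p_i: 64×0.28 = 17.92, 64×0.20 = 12.8, 64×0.15 = 9.6, 64×0.10 = 6.4, 64×0.27 = 17.28.
0: (17 − 17.92)²/17.92 = 0.8464/17.92 = 0.047
1: (15 − 12.8)²/12.8 = 4.84/12.8 = 0.378
2: (8 − 9.6)²/9.6 = 2.56/9.6 = 0.267
3: (7 − 6.4)²/6.4 = 0.36/6.4 = 0.056
4+: (17 − 17.28)²/17.28 = 0.0784/17.28 = 0.005
Sum = 0.75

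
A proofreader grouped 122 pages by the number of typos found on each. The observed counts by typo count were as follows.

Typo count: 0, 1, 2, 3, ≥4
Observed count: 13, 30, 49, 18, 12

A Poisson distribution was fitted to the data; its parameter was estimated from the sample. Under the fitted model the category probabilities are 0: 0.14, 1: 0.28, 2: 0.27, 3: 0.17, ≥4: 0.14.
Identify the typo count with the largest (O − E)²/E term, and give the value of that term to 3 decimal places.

2, 7.830

Expected counts E_i = n·p_i: 122×0.14 = 17.08, 122×0.28 = 34.16, 122×0.27 = 32.94, 122×0.17 = 20.74, 122×0.14 = 17.08.
cat         O        E   (O−E)²/E
0          13    17.08     0.9746
1          30    34.16     0.5066
2          49    32.94     7.8301
3          18    20.74     0.3620
≥4         12    17.08     1.5109
The largest term is for 2: 7.830.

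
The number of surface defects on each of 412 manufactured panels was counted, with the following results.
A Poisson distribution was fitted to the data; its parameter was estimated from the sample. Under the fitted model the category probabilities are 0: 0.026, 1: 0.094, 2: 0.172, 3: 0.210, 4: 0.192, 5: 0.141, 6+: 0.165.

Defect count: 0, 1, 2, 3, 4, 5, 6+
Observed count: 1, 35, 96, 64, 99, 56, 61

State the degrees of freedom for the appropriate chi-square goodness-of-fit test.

5

There are k = 7 categories and 1 parameter estimated from the data, so df = 7 − 1 − 1 = 5.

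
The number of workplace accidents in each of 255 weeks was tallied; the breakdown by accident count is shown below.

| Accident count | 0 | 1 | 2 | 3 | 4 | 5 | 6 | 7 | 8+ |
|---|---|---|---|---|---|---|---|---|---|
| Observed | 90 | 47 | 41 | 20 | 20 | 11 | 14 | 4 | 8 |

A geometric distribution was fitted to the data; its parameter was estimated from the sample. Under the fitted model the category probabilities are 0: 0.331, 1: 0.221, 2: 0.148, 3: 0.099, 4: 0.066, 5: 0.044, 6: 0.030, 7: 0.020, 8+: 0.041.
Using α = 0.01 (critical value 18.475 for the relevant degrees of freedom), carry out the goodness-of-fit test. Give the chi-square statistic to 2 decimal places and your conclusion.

Expected counts E_i = n·p_i: 255×0.331 = 84.405, 255×0.221 = 56.355, 255×0.148 = 37.74, 255×0.099 = 25.245, 255×0.066 = 16.83, 255×0.044 = 11.22, 255×0.030 = 7.65, 255×0.020 = 5.1, 255×0.041 = 10.455.
0: (90 − 84.405)²/84.405 = 31.304025/84.405 = 0.371
1: (47 − 56.355)²/56.355 = 87.516025/56.355 = 1.553
2: (41 − 37.74)²/37.74 = 10.6276/37.74 = 0.282
3: (20 − 25.245)²/25.245 = 27.510025/25.245 = 1.090
4: (20 − 16.83)²/16.83 = 10.0489/16.83 = 0.597
5: (11 − 11.22)²/11.22 = 0.0484/11.22 = 0.004
6: (14 − 7.65)²/7.65 = 40.3225/7.65 = 5.271
7: (4 − 5.1)²/5.1 = 1.21/5.1 = 0.237
8+: (8 − 10.455)²/10.455 = 6.027025/10.455 = 0.576
Sum = 9.98
df = 7. Since 9.98 < 18.475, we do not reject H₀.

9.98; do not reject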